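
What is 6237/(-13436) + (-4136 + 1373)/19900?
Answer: -10077498/16711025 ≈ -0.60304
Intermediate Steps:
6237/(-13436) + (-4136 + 1373)/19900 = 6237*(-1/13436) - 2763*1/19900 = -6237/13436 - 2763/19900 = -10077498/16711025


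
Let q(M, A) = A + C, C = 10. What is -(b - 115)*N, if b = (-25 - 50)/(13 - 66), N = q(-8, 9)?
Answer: 114380/53 ≈ 2158.1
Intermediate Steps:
q(M, A) = 10 + A (q(M, A) = A + 10 = 10 + A)
N = 19 (N = 10 + 9 = 19)
b = 75/53 (b = -75/(-53) = -75*(-1/53) = 75/53 ≈ 1.4151)
-(b - 115)*N = -(75/53 - 115)*19 = -(-6020)*19/53 = -1*(-114380/53) = 114380/53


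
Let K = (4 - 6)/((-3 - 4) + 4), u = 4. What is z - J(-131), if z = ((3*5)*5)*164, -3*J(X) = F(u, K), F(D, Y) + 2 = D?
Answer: 36902/3 ≈ 12301.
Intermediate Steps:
K = 2/3 (K = -2/(-7 + 4) = -2/(-3) = -2*(-1/3) = 2/3 ≈ 0.66667)
F(D, Y) = -2 + D
J(X) = -2/3 (J(X) = -(-2 + 4)/3 = -1/3*2 = -2/3)
z = 12300 (z = (15*5)*164 = 75*164 = 12300)
z - J(-131) = 12300 - 1*(-2/3) = 12300 + 2/3 = 36902/3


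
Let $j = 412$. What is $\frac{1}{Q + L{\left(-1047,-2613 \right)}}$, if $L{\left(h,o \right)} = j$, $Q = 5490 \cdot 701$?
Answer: $\frac{1}{3848902} \approx 2.5981 \cdot 10^{-7}$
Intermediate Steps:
$Q = 3848490$
$L{\left(h,o \right)} = 412$
$\frac{1}{Q + L{\left(-1047,-2613 \right)}} = \frac{1}{3848490 + 412} = \frac{1}{3848902}$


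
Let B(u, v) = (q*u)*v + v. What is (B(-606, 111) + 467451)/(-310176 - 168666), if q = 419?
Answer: 659926/11401 ≈ 57.883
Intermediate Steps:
B(u, v) = v + 419*u*v (B(u, v) = (419*u)*v + v = 419*u*v + v = v + 419*u*v)
(B(-606, 111) + 467451)/(-310176 - 168666) = (111*(1 + 419*(-606)) + 467451)/(-310176 - 168666) = (111*(1 - 253914) + 467451)/(-478842) = (111*(-253913) + 467451)*(-1/478842) = (-28184343 + 467451)*(-1/478842) = -27716892*(-1/478842) = 659926/11401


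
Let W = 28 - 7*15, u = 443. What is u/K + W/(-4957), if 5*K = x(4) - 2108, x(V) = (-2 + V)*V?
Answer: -2163611/2081940 ≈ -1.0392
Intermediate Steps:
W = -77 (W = 28 - 105 = -77)
x(V) = V*(-2 + V)
K = -420 (K = (4*(-2 + 4) - 2108)/5 = (4*2 - 2108)/5 = (8 - 2108)/5 = (⅕)*(-2100) = -420)
u/K + W/(-4957) = 443/(-420) - 77/(-4957) = 443*(-1/420) - 77*(-1/4957) = -443/420 + 77/4957 = -2163611/2081940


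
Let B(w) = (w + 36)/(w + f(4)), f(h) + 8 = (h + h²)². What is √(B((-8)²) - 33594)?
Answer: I*√436584774/114 ≈ 183.29*I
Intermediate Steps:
f(h) = -8 + (h + h²)²
B(w) = (36 + w)/(392 + w) (B(w) = (w + 36)/(w + (-8 + 4²*(1 + 4)²)) = (36 + w)/(w + (-8 + 16*5²)) = (36 + w)/(w + (-8 + 16*25)) = (36 + w)/(w + (-8 + 400)) = (36 + w)/(w + 392) = (36 + w)/(392 + w))
√(B((-8)²) - 33594) = √((36 + (-8)²)/(392 + (-8)²) - 33594) = √((36 + 64)/(392 + 64) - 33594) = √(100/456 - 33594) = √((1/456)*100 - 33594) = √(25/114 - 33594) = √(-3829691/114) = I*√436584774/114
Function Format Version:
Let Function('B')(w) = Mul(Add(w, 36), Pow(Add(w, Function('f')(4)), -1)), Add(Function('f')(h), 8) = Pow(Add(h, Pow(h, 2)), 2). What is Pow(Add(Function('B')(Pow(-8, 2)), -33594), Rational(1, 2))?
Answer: Mul(Rational(1, 114), I, Pow(436584774, Rational(1, 2))) ≈ Mul(183.29, I)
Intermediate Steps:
Function('f')(h) = Add(-8, Pow(Add(h, Pow(h, 2)), 2))
Function('B')(w) = Mul(Pow(Add(392, w), -1), Add(36, w)) (Function('B')(w) = Mul(Add(w, 36), Pow(Add(w, Add(-8, Mul(Pow(4, 2), Pow(Add(1, 4), 2)))), -1)) = Mul(Add(36, w), Pow(Add(w, Add(-8, Mul(16, Pow(5, 2)))), -1)) = Mul(Add(36, w), Pow(Add(w, Add(-8, Mul(16, 25))), -1)) = Mul(Add(36, w), Pow(Add(w, Add(-8, 400)), -1)) = Mul(Add(36, w), Pow(Add(w, 392), -1)) = Mul(Add(36, w), Pow(Add(392, w), -1)) = Mul(Pow(Add(392, w), -1), Add(36, w)))
Pow(Add(Function('B')(Pow(-8, 2)), -33594), Rational(1, 2)) = Pow(Add(Mul(Pow(Add(392, Pow(-8, 2)), -1), Add(36, Pow(-8, 2))), -33594), Rational(1, 2)) = Pow(Add(Mul(Pow(Add(392, 64), -1), Add(36, 64)), -33594), Rational(1, 2)) = Pow(Add(Mul(Pow(456, -1), 100), -33594), Rational(1, 2)) = Pow(Add(Mul(Rational(1, 456), 100), -33594), Rational(1, 2)) = Pow(Add(Rational(25, 114), -33594), Rational(1, 2)) = Pow(Rational(-3829691, 114), Rational(1, 2)) = Mul(Rational(1, 114), I, Pow(436584774, Rational(1, 2)))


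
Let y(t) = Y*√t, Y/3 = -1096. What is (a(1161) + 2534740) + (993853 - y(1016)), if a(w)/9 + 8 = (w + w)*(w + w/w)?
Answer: 27811997 + 6576*√254 ≈ 2.7917e+7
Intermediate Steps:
Y = -3288 (Y = 3*(-1096) = -3288)
a(w) = -72 + 18*w*(1 + w) (a(w) = -72 + 9*((w + w)*(w + w/w)) = -72 + 9*((2*w)*(w + 1)) = -72 + 9*((2*w)*(1 + w)) = -72 + 9*(2*w*(1 + w)) = -72 + 18*w*(1 + w))
y(t) = -3288*√t
(a(1161) + 2534740) + (993853 - y(1016)) = ((-72 + 18*1161 + 18*1161²) + 2534740) + (993853 - (-3288)*√1016) = ((-72 + 20898 + 18*1347921) + 2534740) + (993853 - (-3288)*2*√254) = ((-72 + 20898 + 24262578) + 2534740) + (993853 - (-6576)*√254) = (24283404 + 2534740) + (993853 + 6576*√254) = 26818144 + (993853 + 6576*√254) = 27811997 + 6576*√254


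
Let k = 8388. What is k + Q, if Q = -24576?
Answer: -16188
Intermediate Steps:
k + Q = 8388 - 24576 = -16188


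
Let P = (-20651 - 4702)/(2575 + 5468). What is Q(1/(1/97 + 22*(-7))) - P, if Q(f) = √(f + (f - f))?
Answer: 8451/2681 + I*√1448889/14937 ≈ 3.1522 + 0.080585*I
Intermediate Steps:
P = -8451/2681 (P = -25353/8043 = -25353*1/8043 = -8451/2681 ≈ -3.1522)
Q(f) = √f (Q(f) = √(f + 0) = √f)
Q(1/(1/97 + 22*(-7))) - P = √(1/(1/97 + 22*(-7))) - 1*(-8451/2681) = √(1/(1/97 - 154)) + 8451/2681 = √(1/(-14937/97)) + 8451/2681 = √(-97/14937) + 8451/2681 = I*√1448889/14937 + 8451/2681 = 8451/2681 + I*√1448889/14937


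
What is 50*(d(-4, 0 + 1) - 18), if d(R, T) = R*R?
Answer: -100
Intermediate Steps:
d(R, T) = R**2
50*(d(-4, 0 + 1) - 18) = 50*((-4)**2 - 18) = 50*(16 - 18) = 50*(-2) = -100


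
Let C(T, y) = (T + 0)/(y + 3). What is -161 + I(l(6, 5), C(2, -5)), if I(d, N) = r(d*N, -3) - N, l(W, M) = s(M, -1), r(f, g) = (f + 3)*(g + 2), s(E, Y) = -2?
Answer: -165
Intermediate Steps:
r(f, g) = (2 + g)*(3 + f) (r(f, g) = (3 + f)*(2 + g) = (2 + g)*(3 + f))
l(W, M) = -2
C(T, y) = T/(3 + y)
I(d, N) = -3 - N - N*d (I(d, N) = (6 + 2*(d*N) + 3*(-3) + (d*N)*(-3)) - N = (6 + 2*(N*d) - 9 + (N*d)*(-3)) - N = (6 + 2*N*d - 9 - 3*N*d) - N = (-3 - N*d) - N = -3 - N - N*d)
-161 + I(l(6, 5), C(2, -5)) = -161 + (-3 - 2/(3 - 5) - 1*2/(3 - 5)*(-2)) = -161 + (-3 - 2/(-2) - 1*2/(-2)*(-2)) = -161 + (-3 - 2*(-1)/2 - 1*2*(-1/2)*(-2)) = -161 + (-3 - 1*(-1) - 1*(-1)*(-2)) = -161 + (-3 + 1 - 2) = -161 - 4 = -165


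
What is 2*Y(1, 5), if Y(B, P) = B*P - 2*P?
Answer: -10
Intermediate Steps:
Y(B, P) = -2*P + B*P
2*Y(1, 5) = 2*(5*(-2 + 1)) = 2*(5*(-1)) = 2*(-5) = -10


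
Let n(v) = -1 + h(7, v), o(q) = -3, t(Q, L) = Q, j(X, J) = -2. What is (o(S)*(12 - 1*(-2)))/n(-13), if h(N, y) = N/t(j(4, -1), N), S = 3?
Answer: 28/3 ≈ 9.3333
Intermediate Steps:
h(N, y) = -N/2 (h(N, y) = N/(-2) = N*(-½) = -N/2)
n(v) = -9/2 (n(v) = -1 - ½*7 = -1 - 7/2 = -9/2)
(o(S)*(12 - 1*(-2)))/n(-13) = (-3*(12 - 1*(-2)))/(-9/2) = -3*(12 + 2)*(-2/9) = -3*14*(-2/9) = -42*(-2/9) = 28/3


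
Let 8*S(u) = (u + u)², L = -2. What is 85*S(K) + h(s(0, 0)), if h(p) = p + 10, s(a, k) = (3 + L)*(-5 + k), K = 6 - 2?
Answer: 685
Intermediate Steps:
K = 4
s(a, k) = -5 + k (s(a, k) = (3 - 2)*(-5 + k) = 1*(-5 + k) = -5 + k)
h(p) = 10 + p
S(u) = u²/2 (S(u) = (u + u)²/8 = (2*u)²/8 = (4*u²)/8 = u²/2)
85*S(K) + h(s(0, 0)) = 85*((½)*4²) + (10 + (-5 + 0)) = 85*((½)*16) + (10 - 5) = 85*8 + 5 = 680 + 5 = 685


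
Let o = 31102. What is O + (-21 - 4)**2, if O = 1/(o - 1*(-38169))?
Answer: 43294376/69271 ≈ 625.00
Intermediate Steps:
O = 1/69271 (O = 1/(31102 - 1*(-38169)) = 1/(31102 + 38169) = 1/69271 ≈ 1.4436e-5)
O + (-21 - 4)**2 = 1/69271 + (-21 - 4)**2 = 1/69271 + (-25)**2 = 1/69271 + 625 = 43294376/69271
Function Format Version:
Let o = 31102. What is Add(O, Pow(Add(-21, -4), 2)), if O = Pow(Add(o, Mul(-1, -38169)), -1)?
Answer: Rational(43294376, 69271) ≈ 625.00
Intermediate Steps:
O = Rational(1, 69271) (O = Pow(Add(31102, Mul(-1, -38169)), -1) = Pow(Add(31102, 38169), -1) = Pow(69271, -1) = Rational(1, 69271) ≈ 1.4436e-5)
Add(O, Pow(Add(-21, -4), 2)) = Add(Rational(1, 69271), Pow(Add(-21, -4), 2)) = Add(Rational(1, 69271), Pow(-25, 2)) = Add(Rational(1, 69271), 625) = Rational(43294376, 69271)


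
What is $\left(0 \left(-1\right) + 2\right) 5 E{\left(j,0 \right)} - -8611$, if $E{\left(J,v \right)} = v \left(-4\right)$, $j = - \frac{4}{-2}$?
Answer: $8611$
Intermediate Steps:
$j = 2$ ($j = \left(-4\right) \left(- \frac{1}{2}\right) = 2$)
$E{\left(J,v \right)} = - 4 v$
$\left(0 \left(-1\right) + 2\right) 5 E{\left(j,0 \right)} - -8611 = \left(0 \left(-1\right) + 2\right) 5 \left(\left(-4\right) 0\right) - -8611 = \left(0 + 2\right) 5 \cdot 0 + 8611 = 2 \cdot 5 \cdot 0 + 8611 = 10 \cdot 0 + 8611 = 0 + 8611 = 8611$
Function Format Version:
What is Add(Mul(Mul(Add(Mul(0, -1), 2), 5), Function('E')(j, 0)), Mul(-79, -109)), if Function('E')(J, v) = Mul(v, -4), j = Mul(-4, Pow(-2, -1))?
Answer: 8611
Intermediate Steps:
j = 2 (j = Mul(-4, Rational(-1, 2)) = 2)
Function('E')(J, v) = Mul(-4, v)
Add(Mul(Mul(Add(Mul(0, -1), 2), 5), Function('E')(j, 0)), Mul(-79, -109)) = Add(Mul(Mul(Add(Mul(0, -1), 2), 5), Mul(-4, 0)), Mul(-79, -109)) = Add(Mul(Mul(Add(0, 2), 5), 0), 8611) = Add(Mul(Mul(2, 5), 0), 8611) = Add(Mul(10, 0), 8611) = Add(0, 8611) = 8611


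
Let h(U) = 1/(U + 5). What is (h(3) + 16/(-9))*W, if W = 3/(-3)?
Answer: 119/72 ≈ 1.6528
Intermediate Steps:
W = -1 (W = 3*(-⅓) = -1)
h(U) = 1/(5 + U)
(h(3) + 16/(-9))*W = (1/(5 + 3) + 16/(-9))*(-1) = (1/8 + 16*(-⅑))*(-1) = (⅛ - 16/9)*(-1) = -119/72*(-1) = 119/72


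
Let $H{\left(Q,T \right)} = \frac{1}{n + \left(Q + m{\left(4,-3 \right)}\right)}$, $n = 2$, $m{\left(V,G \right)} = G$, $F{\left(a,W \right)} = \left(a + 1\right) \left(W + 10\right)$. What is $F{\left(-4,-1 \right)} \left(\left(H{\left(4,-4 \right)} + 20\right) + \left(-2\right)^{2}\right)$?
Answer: $-657$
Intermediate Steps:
$F{\left(a,W \right)} = \left(1 + a\right) \left(10 + W\right)$
$H{\left(Q,T \right)} = \frac{1}{-1 + Q}$ ($H{\left(Q,T \right)} = \frac{1}{2 + \left(Q - 3\right)} = \frac{1}{2 + \left(-3 + Q\right)} = \frac{1}{-1 + Q}$)
$F{\left(-4,-1 \right)} \left(\left(H{\left(4,-4 \right)} + 20\right) + \left(-2\right)^{2}\right) = \left(10 - 1 + 10 \left(-4\right) - -4\right) \left(\left(\frac{1}{-1 + 4} + 20\right) + \left(-2\right)^{2}\right) = \left(10 - 1 - 40 + 4\right) \left(\left(\frac{1}{3} + 20\right) + 4\right) = - 27 \left(\left(\frac{1}{3} + 20\right) + 4\right) = - 27 \left(\frac{61}{3} + 4\right) = \left(-27\right) \frac{73}{3} = -657$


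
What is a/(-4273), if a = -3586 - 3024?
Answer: 6610/4273 ≈ 1.5469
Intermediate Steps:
a = -6610
a/(-4273) = -6610/(-4273) = -6610*(-1/4273) = 6610/4273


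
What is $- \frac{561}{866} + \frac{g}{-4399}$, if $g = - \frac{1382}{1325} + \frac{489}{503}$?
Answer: $- \frac{1644712104139}{2538959172650} \approx -0.64779$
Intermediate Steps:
$g = - \frac{47221}{666475}$ ($g = \left(-1382\right) \frac{1}{1325} + 489 \cdot \frac{1}{503} = - \frac{1382}{1325} + \frac{489}{503} = - \frac{47221}{666475} \approx -0.070852$)
$- \frac{561}{866} + \frac{g}{-4399} = - \frac{561}{866} - \frac{47221}{666475 \left(-4399\right)} = \left(-561\right) \frac{1}{866} - - \frac{47221}{2931823525} = - \frac{561}{866} + \frac{47221}{2931823525} = - \frac{1644712104139}{2538959172650}$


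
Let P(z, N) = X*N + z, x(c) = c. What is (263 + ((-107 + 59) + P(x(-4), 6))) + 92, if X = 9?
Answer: 357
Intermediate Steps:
P(z, N) = z + 9*N (P(z, N) = 9*N + z = z + 9*N)
(263 + ((-107 + 59) + P(x(-4), 6))) + 92 = (263 + ((-107 + 59) + (-4 + 9*6))) + 92 = (263 + (-48 + (-4 + 54))) + 92 = (263 + (-48 + 50)) + 92 = (263 + 2) + 92 = 265 + 92 = 357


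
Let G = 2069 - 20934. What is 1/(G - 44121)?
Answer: -1/62986 ≈ -1.5877e-5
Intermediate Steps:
G = -18865
1/(G - 44121) = 1/(-18865 - 44121) = 1/(-62986) = -1/62986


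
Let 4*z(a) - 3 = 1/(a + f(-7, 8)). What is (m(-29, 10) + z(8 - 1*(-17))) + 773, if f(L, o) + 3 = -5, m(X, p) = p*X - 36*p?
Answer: 2104/17 ≈ 123.76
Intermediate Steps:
m(X, p) = -36*p + X*p (m(X, p) = X*p - 36*p = -36*p + X*p)
f(L, o) = -8 (f(L, o) = -3 - 5 = -8)
z(a) = ¾ + 1/(4*(-8 + a)) (z(a) = ¾ + 1/(4*(a - 8)) = ¾ + 1/(4*(-8 + a)))
(m(-29, 10) + z(8 - 1*(-17))) + 773 = (10*(-36 - 29) + (-23 + 3*(8 - 1*(-17)))/(4*(-8 + (8 - 1*(-17))))) + 773 = (10*(-65) + (-23 + 3*(8 + 17))/(4*(-8 + (8 + 17)))) + 773 = (-650 + (-23 + 3*25)/(4*(-8 + 25))) + 773 = (-650 + (¼)*(-23 + 75)/17) + 773 = (-650 + (¼)*(1/17)*52) + 773 = (-650 + 13/17) + 773 = -11037/17 + 773 = 2104/17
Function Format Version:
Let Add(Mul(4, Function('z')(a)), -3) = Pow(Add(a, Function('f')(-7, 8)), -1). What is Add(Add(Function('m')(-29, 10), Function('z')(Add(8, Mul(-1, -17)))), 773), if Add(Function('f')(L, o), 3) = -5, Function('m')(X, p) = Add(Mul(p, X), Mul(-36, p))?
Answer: Rational(2104, 17) ≈ 123.76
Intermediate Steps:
Function('m')(X, p) = Add(Mul(-36, p), Mul(X, p)) (Function('m')(X, p) = Add(Mul(X, p), Mul(-36, p)) = Add(Mul(-36, p), Mul(X, p)))
Function('f')(L, o) = -8 (Function('f')(L, o) = Add(-3, -5) = -8)
Function('z')(a) = Add(Rational(3, 4), Mul(Rational(1, 4), Pow(Add(-8, a), -1))) (Function('z')(a) = Add(Rational(3, 4), Mul(Rational(1, 4), Pow(Add(a, -8), -1))) = Add(Rational(3, 4), Mul(Rational(1, 4), Pow(Add(-8, a), -1))))
Add(Add(Function('m')(-29, 10), Function('z')(Add(8, Mul(-1, -17)))), 773) = Add(Add(Mul(10, Add(-36, -29)), Mul(Rational(1, 4), Pow(Add(-8, Add(8, Mul(-1, -17))), -1), Add(-23, Mul(3, Add(8, Mul(-1, -17)))))), 773) = Add(Add(Mul(10, -65), Mul(Rational(1, 4), Pow(Add(-8, Add(8, 17)), -1), Add(-23, Mul(3, Add(8, 17))))), 773) = Add(Add(-650, Mul(Rational(1, 4), Pow(Add(-8, 25), -1), Add(-23, Mul(3, 25)))), 773) = Add(Add(-650, Mul(Rational(1, 4), Pow(17, -1), Add(-23, 75))), 773) = Add(Add(-650, Mul(Rational(1, 4), Rational(1, 17), 52)), 773) = Add(Add(-650, Rational(13, 17)), 773) = Add(Rational(-11037, 17), 773) = Rational(2104, 17)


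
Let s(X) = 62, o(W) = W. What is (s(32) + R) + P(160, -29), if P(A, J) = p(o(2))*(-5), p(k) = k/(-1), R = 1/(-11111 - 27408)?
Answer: 2773367/38519 ≈ 72.000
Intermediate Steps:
R = -1/38519 (R = 1/(-38519) = -1/38519 ≈ -2.5961e-5)
p(k) = -k (p(k) = k*(-1) = -k)
P(A, J) = 10 (P(A, J) = -1*2*(-5) = -2*(-5) = 10)
(s(32) + R) + P(160, -29) = (62 - 1/38519) + 10 = 2388177/38519 + 10 = 2773367/38519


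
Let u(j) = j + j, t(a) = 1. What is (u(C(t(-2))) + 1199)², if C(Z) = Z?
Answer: 1442401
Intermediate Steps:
u(j) = 2*j
(u(C(t(-2))) + 1199)² = (2*1 + 1199)² = (2 + 1199)² = 1201² = 1442401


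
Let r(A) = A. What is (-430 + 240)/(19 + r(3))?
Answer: -95/11 ≈ -8.6364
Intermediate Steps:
(-430 + 240)/(19 + r(3)) = (-430 + 240)/(19 + 3) = -190/22 = -190*1/22 = -95/11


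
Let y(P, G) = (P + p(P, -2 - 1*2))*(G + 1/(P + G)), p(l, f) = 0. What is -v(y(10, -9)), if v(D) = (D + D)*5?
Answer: 800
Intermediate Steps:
y(P, G) = P*(G + 1/(G + P)) (y(P, G) = (P + 0)*(G + 1/(P + G)) = P*(G + 1/(G + P)))
v(D) = 10*D (v(D) = (2*D)*5 = 10*D)
-v(y(10, -9)) = -10*10*(1 + (-9)² - 9*10)/(-9 + 10) = -10*10*(1 + 81 - 90)/1 = -10*10*1*(-8) = -10*(-80) = -1*(-800) = 800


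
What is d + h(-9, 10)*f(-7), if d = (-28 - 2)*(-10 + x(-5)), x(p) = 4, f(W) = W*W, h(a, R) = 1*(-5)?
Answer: -65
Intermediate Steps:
h(a, R) = -5
f(W) = W**2
d = 180 (d = (-28 - 2)*(-10 + 4) = -30*(-6) = 180)
d + h(-9, 10)*f(-7) = 180 - 5*(-7)**2 = 180 - 5*49 = 180 - 245 = -65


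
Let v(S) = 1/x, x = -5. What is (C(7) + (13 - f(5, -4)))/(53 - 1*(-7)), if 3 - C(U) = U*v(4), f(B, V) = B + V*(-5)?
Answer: -19/150 ≈ -0.12667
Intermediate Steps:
f(B, V) = B - 5*V
v(S) = -⅕ (v(S) = 1/(-5) = -⅕)
C(U) = 3 + U/5 (C(U) = 3 - U*(-1)/5 = 3 - (-1)*U/5 = 3 + U/5)
(C(7) + (13 - f(5, -4)))/(53 - 1*(-7)) = ((3 + (⅕)*7) + (13 - (5 - 5*(-4))))/(53 - 1*(-7)) = ((3 + 7/5) + (13 - (5 + 20)))/(53 + 7) = (22/5 + (13 - 1*25))/60 = (22/5 + (13 - 25))/60 = (22/5 - 12)/60 = (1/60)*(-38/5) = -19/150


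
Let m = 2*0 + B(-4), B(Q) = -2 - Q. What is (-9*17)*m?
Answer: -306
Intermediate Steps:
m = 2 (m = 2*0 + (-2 - 1*(-4)) = 0 + (-2 + 4) = 0 + 2 = 2)
(-9*17)*m = -9*17*2 = -153*2 = -306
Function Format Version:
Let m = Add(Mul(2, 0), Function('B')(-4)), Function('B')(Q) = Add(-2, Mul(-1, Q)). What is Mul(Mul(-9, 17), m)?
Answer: -306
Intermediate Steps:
m = 2 (m = Add(Mul(2, 0), Add(-2, Mul(-1, -4))) = Add(0, Add(-2, 4)) = Add(0, 2) = 2)
Mul(Mul(-9, 17), m) = Mul(Mul(-9, 17), 2) = Mul(-153, 2) = -306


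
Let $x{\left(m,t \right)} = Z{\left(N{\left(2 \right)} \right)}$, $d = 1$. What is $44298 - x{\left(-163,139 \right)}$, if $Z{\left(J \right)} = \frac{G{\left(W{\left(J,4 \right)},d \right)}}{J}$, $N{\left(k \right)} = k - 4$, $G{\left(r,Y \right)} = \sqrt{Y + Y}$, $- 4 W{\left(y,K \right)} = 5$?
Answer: $44298 + \frac{\sqrt{2}}{2} \approx 44299.0$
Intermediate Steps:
$W{\left(y,K \right)} = - \frac{5}{4}$ ($W{\left(y,K \right)} = \left(- \frac{1}{4}\right) 5 = - \frac{5}{4}$)
$G{\left(r,Y \right)} = \sqrt{2} \sqrt{Y}$ ($G{\left(r,Y \right)} = \sqrt{2 Y} = \sqrt{2} \sqrt{Y}$)
$N{\left(k \right)} = -4 + k$
$Z{\left(J \right)} = \frac{\sqrt{2}}{J}$ ($Z{\left(J \right)} = \frac{\sqrt{2} \sqrt{1}}{J} = \frac{\sqrt{2} \cdot 1}{J} = \frac{\sqrt{2}}{J}$)
$x{\left(m,t \right)} = - \frac{\sqrt{2}}{2}$ ($x{\left(m,t \right)} = \frac{\sqrt{2}}{-4 + 2} = \frac{\sqrt{2}}{-2} = \sqrt{2} \left(- \frac{1}{2}\right) = - \frac{\sqrt{2}}{2}$)
$44298 - x{\left(-163,139 \right)} = 44298 - - \frac{\sqrt{2}}{2} = 44298 + \frac{\sqrt{2}}{2}$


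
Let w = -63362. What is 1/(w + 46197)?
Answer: -1/17165 ≈ -5.8258e-5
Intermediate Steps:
1/(w + 46197) = 1/(-63362 + 46197) = 1/(-17165) = -1/17165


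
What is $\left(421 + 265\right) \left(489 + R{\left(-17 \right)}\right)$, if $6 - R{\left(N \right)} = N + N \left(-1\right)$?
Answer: $339570$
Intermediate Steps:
$R{\left(N \right)} = 6$ ($R{\left(N \right)} = 6 - \left(N + N \left(-1\right)\right) = 6 - \left(N - N\right) = 6 - 0 = 6 + 0 = 6$)
$\left(421 + 265\right) \left(489 + R{\left(-17 \right)}\right) = \left(421 + 265\right) \left(489 + 6\right) = 686 \cdot 495 = 339570$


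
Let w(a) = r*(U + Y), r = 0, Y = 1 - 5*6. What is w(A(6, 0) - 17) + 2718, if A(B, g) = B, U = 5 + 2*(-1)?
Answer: 2718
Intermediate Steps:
U = 3 (U = 5 - 2 = 3)
Y = -29 (Y = 1 - 1*30 = 1 - 30 = -29)
w(a) = 0 (w(a) = 0*(3 - 29) = 0*(-26) = 0)
w(A(6, 0) - 17) + 2718 = 0 + 2718 = 2718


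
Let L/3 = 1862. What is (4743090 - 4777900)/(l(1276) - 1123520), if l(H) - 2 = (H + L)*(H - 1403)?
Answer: 17405/997496 ≈ 0.017449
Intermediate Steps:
L = 5586 (L = 3*1862 = 5586)
l(H) = 2 + (-1403 + H)*(5586 + H) (l(H) = 2 + (H + 5586)*(H - 1403) = 2 + (5586 + H)*(-1403 + H) = 2 + (-1403 + H)*(5586 + H))
(4743090 - 4777900)/(l(1276) - 1123520) = (4743090 - 4777900)/((-7837156 + 1276² + 4183*1276) - 1123520) = -34810/((-7837156 + 1628176 + 5337508) - 1123520) = -34810/(-871472 - 1123520) = -34810/(-1994992) = -34810*(-1/1994992) = 17405/997496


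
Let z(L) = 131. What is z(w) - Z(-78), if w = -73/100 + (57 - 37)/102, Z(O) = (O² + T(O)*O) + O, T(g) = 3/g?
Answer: -5878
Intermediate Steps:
Z(O) = 3 + O + O² (Z(O) = (O² + (3/O)*O) + O = (O² + 3) + O = (3 + O²) + O = 3 + O + O²)
w = -2723/5100 (w = -73*1/100 + 20*(1/102) = -73/100 + 10/51 = -2723/5100 ≈ -0.53392)
z(w) - Z(-78) = 131 - (3 - 78*(1 - 78)) = 131 - (3 - 78*(-77)) = 131 - (3 + 6006) = 131 - 1*6009 = 131 - 6009 = -5878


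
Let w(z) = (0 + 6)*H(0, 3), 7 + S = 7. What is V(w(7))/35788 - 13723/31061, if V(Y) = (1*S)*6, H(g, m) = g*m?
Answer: -13723/31061 ≈ -0.44181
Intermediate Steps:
S = 0 (S = -7 + 7 = 0)
w(z) = 0 (w(z) = (0 + 6)*(0*3) = 6*0 = 0)
V(Y) = 0 (V(Y) = (1*0)*6 = 0*6 = 0)
V(w(7))/35788 - 13723/31061 = 0/35788 - 13723/31061 = 0*(1/35788) - 13723*1/31061 = 0 - 13723/31061 = -13723/31061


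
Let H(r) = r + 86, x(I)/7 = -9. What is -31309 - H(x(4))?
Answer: -31332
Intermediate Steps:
x(I) = -63 (x(I) = 7*(-9) = -63)
H(r) = 86 + r
-31309 - H(x(4)) = -31309 - (86 - 63) = -31309 - 1*23 = -31309 - 23 = -31332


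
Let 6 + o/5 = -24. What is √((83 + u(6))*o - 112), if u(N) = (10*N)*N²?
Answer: I*√336562 ≈ 580.14*I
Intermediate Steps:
o = -150 (o = -30 + 5*(-24) = -30 - 120 = -150)
u(N) = 10*N³
√((83 + u(6))*o - 112) = √((83 + 10*6³)*(-150) - 112) = √((83 + 10*216)*(-150) - 112) = √((83 + 2160)*(-150) - 112) = √(2243*(-150) - 112) = √(-336450 - 112) = √(-336562) = I*√336562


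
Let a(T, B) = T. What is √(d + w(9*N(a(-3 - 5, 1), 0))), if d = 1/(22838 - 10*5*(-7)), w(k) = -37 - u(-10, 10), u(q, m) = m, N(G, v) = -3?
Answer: I*√6317773495/11594 ≈ 6.8557*I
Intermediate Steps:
w(k) = -47 (w(k) = -37 - 1*10 = -37 - 10 = -47)
d = 1/23188 (d = 1/(22838 - 50*(-7)) = 1/(22838 + 350) = 1/23188 ≈ 4.3126e-5)
√(d + w(9*N(a(-3 - 5, 1), 0))) = √(1/23188 - 47) = √(-1089835/23188) = I*√6317773495/11594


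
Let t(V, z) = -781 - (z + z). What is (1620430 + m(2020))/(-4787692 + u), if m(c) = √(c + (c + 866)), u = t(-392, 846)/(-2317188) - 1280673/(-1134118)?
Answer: -425843270948475912/1258188221797319399 - 1313982310092*√4906/6290941108986596995 ≈ -0.33847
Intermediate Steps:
t(V, z) = -781 - 2*z
u = 1485182390669/1313982310092 (u = (-781 - 2*846)/(-2317188) - 1280673/(-1134118) = (-781 - 1692)*(-1/2317188) - 1280673*(-1/1134118) = -2473*(-1/2317188) + 1280673/1134118 = 2473/2317188 + 1280673/1134118 = 1485182390669/1313982310092 ≈ 1.1303)
m(c) = √(866 + 2*c) (m(c) = √(c + (866 + c)) = √(866 + 2*c))
(1620430 + m(2020))/(-4787692 + u) = (1620430 + √(866 + 2*2020))/(-4787692 + 1485182390669/1313982310092) = (1620430 + √(866 + 4040))/(-6290941108986596995/1313982310092) = (1620430 + √4906)*(-1313982310092/6290941108986596995) = -425843270948475912/1258188221797319399 - 1313982310092*√4906/6290941108986596995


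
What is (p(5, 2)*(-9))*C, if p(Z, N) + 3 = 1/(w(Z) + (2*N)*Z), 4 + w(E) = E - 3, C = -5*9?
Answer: -2385/2 ≈ -1192.5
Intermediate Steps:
C = -45
w(E) = -7 + E (w(E) = -4 + (E - 3) = -4 + (-3 + E) = -7 + E)
p(Z, N) = -3 + 1/(-7 + Z + 2*N*Z) (p(Z, N) = -3 + 1/((-7 + Z) + (2*N)*Z) = -3 + 1/((-7 + Z) + 2*N*Z) = -3 + 1/(-7 + Z + 2*N*Z))
(p(5, 2)*(-9))*C = (((22 - 3*5 - 6*2*5)/(-7 + 5 + 2*2*5))*(-9))*(-45) = (((22 - 15 - 60)/(-7 + 5 + 20))*(-9))*(-45) = ((-53/18)*(-9))*(-45) = (((1/18)*(-53))*(-9))*(-45) = -53/18*(-9)*(-45) = (53/2)*(-45) = -2385/2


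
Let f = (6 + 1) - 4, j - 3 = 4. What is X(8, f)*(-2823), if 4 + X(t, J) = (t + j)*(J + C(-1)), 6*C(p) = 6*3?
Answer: -242778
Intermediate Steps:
j = 7 (j = 3 + 4 = 7)
f = 3 (f = 7 - 4 = 3)
C(p) = 3 (C(p) = (6*3)/6 = (⅙)*18 = 3)
X(t, J) = -4 + (3 + J)*(7 + t) (X(t, J) = -4 + (t + 7)*(J + 3) = -4 + (7 + t)*(3 + J) = -4 + (3 + J)*(7 + t))
X(8, f)*(-2823) = (17 + 3*8 + 7*3 + 3*8)*(-2823) = (17 + 24 + 21 + 24)*(-2823) = 86*(-2823) = -242778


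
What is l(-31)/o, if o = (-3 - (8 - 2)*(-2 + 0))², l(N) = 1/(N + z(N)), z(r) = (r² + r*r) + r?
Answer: 1/150660 ≈ 6.6375e-6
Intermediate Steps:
z(r) = r + 2*r² (z(r) = (r² + r²) + r = 2*r² + r = r + 2*r²)
l(N) = 1/(N + N*(1 + 2*N))
o = 81 (o = (-3 - 6*(-2))² = (-3 - 1*(-12))² = (-3 + 12)² = 9² = 81)
l(-31)/o = ((½)/(-31*(1 - 31)))/81 = ((½)*(-1/31)/(-30))*(1/81) = ((½)*(-1/31)*(-1/30))*(1/81) = (1/1860)*(1/81) = 1/150660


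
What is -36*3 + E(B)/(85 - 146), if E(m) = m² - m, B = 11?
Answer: -6698/61 ≈ -109.80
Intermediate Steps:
-36*3 + E(B)/(85 - 146) = -36*3 + (11*(-1 + 11))/(85 - 146) = -108 + (11*10)/(-61) = -108 - 1/61*110 = -108 - 110/61 = -6698/61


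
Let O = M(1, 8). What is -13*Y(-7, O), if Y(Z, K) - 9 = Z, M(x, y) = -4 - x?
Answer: -26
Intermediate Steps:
O = -5 (O = -4 - 1*1 = -4 - 1 = -5)
Y(Z, K) = 9 + Z
-13*Y(-7, O) = -13*(9 - 7) = -13*2 = -26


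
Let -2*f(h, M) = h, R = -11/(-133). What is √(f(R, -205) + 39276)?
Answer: √2779009730/266 ≈ 198.18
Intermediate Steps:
R = 11/133 (R = -11*(-1/133) = 11/133 ≈ 0.082707)
f(h, M) = -h/2
√(f(R, -205) + 39276) = √(-½*11/133 + 39276) = √(-11/266 + 39276) = √(10447405/266) = √2779009730/266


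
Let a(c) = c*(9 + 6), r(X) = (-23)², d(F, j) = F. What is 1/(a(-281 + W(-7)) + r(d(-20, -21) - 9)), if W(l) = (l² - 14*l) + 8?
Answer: -1/1361 ≈ -0.00073475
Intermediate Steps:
W(l) = 8 + l² - 14*l
r(X) = 529
a(c) = 15*c (a(c) = c*15 = 15*c)
1/(a(-281 + W(-7)) + r(d(-20, -21) - 9)) = 1/(15*(-281 + (8 + (-7)² - 14*(-7))) + 529) = 1/(15*(-281 + (8 + 49 + 98)) + 529) = 1/(15*(-281 + 155) + 529) = 1/(15*(-126) + 529) = 1/(-1890 + 529) = 1/(-1361) = -1/1361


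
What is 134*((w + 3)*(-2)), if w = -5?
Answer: 536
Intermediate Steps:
134*((w + 3)*(-2)) = 134*((-5 + 3)*(-2)) = 134*(-2*(-2)) = 134*4 = 536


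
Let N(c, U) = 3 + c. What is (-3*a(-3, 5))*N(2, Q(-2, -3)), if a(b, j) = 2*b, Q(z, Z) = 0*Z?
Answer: 90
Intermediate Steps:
Q(z, Z) = 0
(-3*a(-3, 5))*N(2, Q(-2, -3)) = (-6*(-3))*(3 + 2) = -3*(-6)*5 = 18*5 = 90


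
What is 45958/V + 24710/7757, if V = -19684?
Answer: 64947717/76344394 ≈ 0.85072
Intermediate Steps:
45958/V + 24710/7757 = 45958/(-19684) + 24710/7757 = 45958*(-1/19684) + 24710*(1/7757) = -22979/9842 + 24710/7757 = 64947717/76344394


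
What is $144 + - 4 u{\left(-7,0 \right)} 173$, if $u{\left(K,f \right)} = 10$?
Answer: $-6776$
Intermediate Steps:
$144 + - 4 u{\left(-7,0 \right)} 173 = 144 + \left(-4\right) 10 \cdot 173 = 144 - 6920 = -6776$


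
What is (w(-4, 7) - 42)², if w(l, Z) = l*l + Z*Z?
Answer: 529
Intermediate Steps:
w(l, Z) = Z² + l² (w(l, Z) = l² + Z² = Z² + l²)
(w(-4, 7) - 42)² = ((7² + (-4)²) - 42)² = ((49 + 16) - 42)² = (65 - 42)² = 23² = 529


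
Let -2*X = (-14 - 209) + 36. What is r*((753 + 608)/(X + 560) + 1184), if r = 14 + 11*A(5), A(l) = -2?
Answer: -12401680/1307 ≈ -9488.7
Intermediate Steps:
X = 187/2 (X = -((-14 - 209) + 36)/2 = -(-223 + 36)/2 = -½*(-187) = 187/2 ≈ 93.500)
r = -8 (r = 14 + 11*(-2) = 14 - 22 = -8)
r*((753 + 608)/(X + 560) + 1184) = -8*((753 + 608)/(187/2 + 560) + 1184) = -8*(1361/(1307/2) + 1184) = -8*(1361*(2/1307) + 1184) = -8*(2722/1307 + 1184) = -8*1550210/1307 = -12401680/1307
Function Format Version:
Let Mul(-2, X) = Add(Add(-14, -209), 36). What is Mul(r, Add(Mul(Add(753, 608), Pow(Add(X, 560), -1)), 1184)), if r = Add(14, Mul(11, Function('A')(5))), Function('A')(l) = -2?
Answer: Rational(-12401680, 1307) ≈ -9488.7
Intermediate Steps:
X = Rational(187, 2) (X = Mul(Rational(-1, 2), Add(Add(-14, -209), 36)) = Mul(Rational(-1, 2), Add(-223, 36)) = Mul(Rational(-1, 2), -187) = Rational(187, 2) ≈ 93.500)
r = -8 (r = Add(14, Mul(11, -2)) = Add(14, -22) = -8)
Mul(r, Add(Mul(Add(753, 608), Pow(Add(X, 560), -1)), 1184)) = Mul(-8, Add(Mul(Add(753, 608), Pow(Add(Rational(187, 2), 560), -1)), 1184)) = Mul(-8, Add(Mul(1361, Pow(Rational(1307, 2), -1)), 1184)) = Mul(-8, Add(Mul(1361, Rational(2, 1307)), 1184)) = Mul(-8, Add(Rational(2722, 1307), 1184)) = Mul(-8, Rational(1550210, 1307)) = Rational(-12401680, 1307)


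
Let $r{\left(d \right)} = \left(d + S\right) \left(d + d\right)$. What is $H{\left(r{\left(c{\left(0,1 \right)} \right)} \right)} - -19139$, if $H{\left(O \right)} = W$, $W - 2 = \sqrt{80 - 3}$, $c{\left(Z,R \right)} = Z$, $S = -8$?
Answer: $19141 + \sqrt{77} \approx 19150.0$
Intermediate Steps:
$r{\left(d \right)} = 2 d \left(-8 + d\right)$ ($r{\left(d \right)} = \left(d - 8\right) \left(d + d\right) = \left(-8 + d\right) 2 d = 2 d \left(-8 + d\right)$)
$W = 2 + \sqrt{77}$ ($W = 2 + \sqrt{80 - 3} = 2 + \sqrt{77} \approx 10.775$)
$H{\left(O \right)} = 2 + \sqrt{77}$
$H{\left(r{\left(c{\left(0,1 \right)} \right)} \right)} - -19139 = \left(2 + \sqrt{77}\right) - -19139 = \left(2 + \sqrt{77}\right) + 19139 = 19141 + \sqrt{77}$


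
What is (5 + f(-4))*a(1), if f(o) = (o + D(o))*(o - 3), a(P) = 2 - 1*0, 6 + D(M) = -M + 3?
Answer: 52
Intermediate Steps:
D(M) = -3 - M (D(M) = -6 + (-M + 3) = -6 + (3 - M) = -3 - M)
a(P) = 2 (a(P) = 2 + 0 = 2)
f(o) = 9 - 3*o (f(o) = (o + (-3 - o))*(o - 3) = -3*(-3 + o) = 9 - 3*o)
(5 + f(-4))*a(1) = (5 + (9 - 3*(-4)))*2 = (5 + (9 + 12))*2 = (5 + 21)*2 = 26*2 = 52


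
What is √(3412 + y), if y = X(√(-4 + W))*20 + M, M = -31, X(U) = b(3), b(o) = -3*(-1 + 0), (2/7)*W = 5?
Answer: √3441 ≈ 58.660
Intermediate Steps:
W = 35/2 (W = (7/2)*5 = 35/2 ≈ 17.500)
b(o) = 3 (b(o) = -3*(-1) = 3)
X(U) = 3
y = 29 (y = 3*20 - 31 = 60 - 31 = 29)
√(3412 + y) = √(3412 + 29) = √3441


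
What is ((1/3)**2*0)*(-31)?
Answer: 0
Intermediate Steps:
((1/3)**2*0)*(-31) = ((1/9)*0)*(-31) = 0*(-31) = 0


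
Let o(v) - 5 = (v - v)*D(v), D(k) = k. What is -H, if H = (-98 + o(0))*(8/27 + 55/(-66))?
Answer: -899/18 ≈ -49.944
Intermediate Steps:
o(v) = 5 (o(v) = 5 + (v - v)*v = 5 + 0*v = 5 + 0 = 5)
H = 899/18 (H = (-98 + 5)*(8/27 + 55/(-66)) = -93*(8*(1/27) + 55*(-1/66)) = -93*(8/27 - 5/6) = -93*(-29/54) = 899/18 ≈ 49.944)
-H = -1*899/18 = -899/18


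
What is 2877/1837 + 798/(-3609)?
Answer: 2972389/2209911 ≈ 1.3450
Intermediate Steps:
2877/1837 + 798/(-3609) = 2877*(1/1837) + 798*(-1/3609) = 2877/1837 - 266/1203 = 2972389/2209911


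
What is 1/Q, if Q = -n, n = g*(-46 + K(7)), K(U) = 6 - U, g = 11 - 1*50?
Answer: -1/1833 ≈ -0.00054555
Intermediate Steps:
g = -39 (g = 11 - 50 = -39)
n = 1833 (n = -39*(-46 + (6 - 1*7)) = -39*(-46 + (6 - 7)) = -39*(-46 - 1) = -39*(-47) = 1833)
Q = -1833 (Q = -1*1833 = -1833)
1/Q = 1/(-1833) = -1/1833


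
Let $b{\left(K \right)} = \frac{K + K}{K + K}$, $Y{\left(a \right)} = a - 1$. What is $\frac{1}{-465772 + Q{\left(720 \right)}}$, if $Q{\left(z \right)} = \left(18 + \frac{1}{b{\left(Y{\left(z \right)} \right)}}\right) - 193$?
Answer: $- \frac{1}{465946} \approx -2.1462 \cdot 10^{-6}$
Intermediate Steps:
$Y{\left(a \right)} = -1 + a$ ($Y{\left(a \right)} = a - 1 = -1 + a$)
$b{\left(K \right)} = 1$ ($b{\left(K \right)} = \frac{2 K}{2 K} = 2 K \frac{1}{2 K} = 1$)
$Q{\left(z \right)} = -174$ ($Q{\left(z \right)} = \left(18 + 1^{-1}\right) - 193 = \left(18 + 1\right) - 193 = 19 - 193 = -174$)
$\frac{1}{-465772 + Q{\left(720 \right)}} = \frac{1}{-465772 - 174} = \frac{1}{-465946} = - \frac{1}{465946}$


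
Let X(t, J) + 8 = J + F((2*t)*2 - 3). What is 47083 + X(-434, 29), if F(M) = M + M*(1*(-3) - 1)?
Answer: 52321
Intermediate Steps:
F(M) = -3*M (F(M) = M + M*(-3 - 1) = M + M*(-4) = M - 4*M = -3*M)
X(t, J) = 1 + J - 12*t (X(t, J) = -8 + (J - 3*((2*t)*2 - 3)) = -8 + (J - 3*(4*t - 3)) = -8 + (J - 3*(-3 + 4*t)) = -8 + (J + (9 - 12*t)) = -8 + (9 + J - 12*t) = 1 + J - 12*t)
47083 + X(-434, 29) = 47083 + (1 + 29 - 12*(-434)) = 47083 + (1 + 29 + 5208) = 47083 + 5238 = 52321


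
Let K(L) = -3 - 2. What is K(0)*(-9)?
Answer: 45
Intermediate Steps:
K(L) = -5
K(0)*(-9) = -5*(-9) = 45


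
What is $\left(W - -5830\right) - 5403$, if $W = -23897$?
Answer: $-23470$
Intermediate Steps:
$\left(W - -5830\right) - 5403 = \left(-23897 - -5830\right) - 5403 = \left(-23897 + 5830\right) - 5403 = -18067 - 5403 = -23470$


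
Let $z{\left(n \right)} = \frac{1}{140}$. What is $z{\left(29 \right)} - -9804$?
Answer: $\frac{1372561}{140} \approx 9804.0$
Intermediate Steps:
$z{\left(n \right)} = \frac{1}{140}$
$z{\left(29 \right)} - -9804 = \frac{1}{140} - -9804 = \frac{1}{140} + 9804 = \frac{1372561}{140}$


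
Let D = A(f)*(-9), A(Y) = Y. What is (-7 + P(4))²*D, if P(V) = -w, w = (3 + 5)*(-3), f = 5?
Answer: -13005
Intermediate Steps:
w = -24 (w = 8*(-3) = -24)
D = -45 (D = 5*(-9) = -45)
P(V) = 24 (P(V) = -1*(-24) = 24)
(-7 + P(4))²*D = (-7 + 24)²*(-45) = 17²*(-45) = 289*(-45) = -13005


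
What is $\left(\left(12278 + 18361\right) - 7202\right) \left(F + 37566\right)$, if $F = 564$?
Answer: $893652810$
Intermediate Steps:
$\left(\left(12278 + 18361\right) - 7202\right) \left(F + 37566\right) = \left(\left(12278 + 18361\right) - 7202\right) \left(564 + 37566\right) = \left(30639 - 7202\right) 38130 = 23437 \cdot 38130 = 893652810$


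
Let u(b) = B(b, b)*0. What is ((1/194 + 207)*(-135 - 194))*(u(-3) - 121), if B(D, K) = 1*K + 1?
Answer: 1598689631/194 ≈ 8.2407e+6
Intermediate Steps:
B(D, K) = 1 + K (B(D, K) = K + 1 = 1 + K)
u(b) = 0 (u(b) = (1 + b)*0 = 0)
((1/194 + 207)*(-135 - 194))*(u(-3) - 121) = ((1/194 + 207)*(-135 - 194))*(0 - 121) = ((1/194 + 207)*(-329))*(-121) = ((40159/194)*(-329))*(-121) = -13212311/194*(-121) = 1598689631/194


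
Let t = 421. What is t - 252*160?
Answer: -39899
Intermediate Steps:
t - 252*160 = 421 - 252*160 = 421 - 40320 = -39899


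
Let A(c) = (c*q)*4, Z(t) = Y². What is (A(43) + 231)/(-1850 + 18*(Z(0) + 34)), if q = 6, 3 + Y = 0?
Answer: -1263/1076 ≈ -1.1738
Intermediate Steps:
Y = -3 (Y = -3 + 0 = -3)
Z(t) = 9 (Z(t) = (-3)² = 9)
A(c) = 24*c (A(c) = (c*6)*4 = (6*c)*4 = 24*c)
(A(43) + 231)/(-1850 + 18*(Z(0) + 34)) = (24*43 + 231)/(-1850 + 18*(9 + 34)) = (1032 + 231)/(-1850 + 18*43) = 1263/(-1850 + 774) = 1263/(-1076) = 1263*(-1/1076) = -1263/1076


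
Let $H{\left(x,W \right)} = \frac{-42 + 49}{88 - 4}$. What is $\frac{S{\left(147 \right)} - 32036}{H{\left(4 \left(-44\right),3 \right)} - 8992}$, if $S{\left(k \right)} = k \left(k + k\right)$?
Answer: $- \frac{134184}{107903} \approx -1.2436$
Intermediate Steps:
$H{\left(x,W \right)} = \frac{1}{12}$ ($H{\left(x,W \right)} = \frac{7}{84} = 7 \cdot \frac{1}{84} = \frac{1}{12}$)
$S{\left(k \right)} = 2 k^{2}$ ($S{\left(k \right)} = k 2 k = 2 k^{2}$)
$\frac{S{\left(147 \right)} - 32036}{H{\left(4 \left(-44\right),3 \right)} - 8992} = \frac{2 \cdot 147^{2} - 32036}{\frac{1}{12} - 8992} = \frac{2 \cdot 21609 - 32036}{- \frac{107903}{12}} = \left(43218 - 32036\right) \left(- \frac{12}{107903}\right) = 11182 \left(- \frac{12}{107903}\right) = - \frac{134184}{107903}$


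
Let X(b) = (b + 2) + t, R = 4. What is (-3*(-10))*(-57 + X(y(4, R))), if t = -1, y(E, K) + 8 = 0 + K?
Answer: -1800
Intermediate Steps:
y(E, K) = -8 + K (y(E, K) = -8 + (0 + K) = -8 + K)
X(b) = 1 + b (X(b) = (b + 2) - 1 = (2 + b) - 1 = 1 + b)
(-3*(-10))*(-57 + X(y(4, R))) = (-3*(-10))*(-57 + (1 + (-8 + 4))) = 30*(-57 + (1 - 4)) = 30*(-57 - 3) = 30*(-60) = -1800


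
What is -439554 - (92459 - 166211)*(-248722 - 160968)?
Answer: -30215896434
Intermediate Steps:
-439554 - (92459 - 166211)*(-248722 - 160968) = -439554 - (-73752)*(-409690) = -439554 - 1*30215456880 = -439554 - 30215456880 = -30215896434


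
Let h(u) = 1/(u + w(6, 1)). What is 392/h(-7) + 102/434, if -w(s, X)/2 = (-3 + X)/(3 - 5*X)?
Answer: -765525/217 ≈ -3527.8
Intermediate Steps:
w(s, X) = -2*(-3 + X)/(3 - 5*X)
h(u) = 1/(-2 + u) (h(u) = 1/(u + 2*(-3 + 1)/(-3 + 5*1)) = 1/(u + 2*(-2)/(-3 + 5)) = 1/(u + 2*(-2)/2) = 1/(u + 2*(½)*(-2)) = 1/(u - 2) = 1/(-2 + u))
392/h(-7) + 102/434 = 392/(1/(-2 - 7)) + 102/434 = 392/(1/(-9)) + 102*(1/434) = 392/(-⅑) + 51/217 = 392*(-9) + 51/217 = -3528 + 51/217 = -765525/217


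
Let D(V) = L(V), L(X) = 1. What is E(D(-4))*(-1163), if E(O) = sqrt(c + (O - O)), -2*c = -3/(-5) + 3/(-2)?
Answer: -3489*sqrt(5)/10 ≈ -780.16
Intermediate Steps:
D(V) = 1
c = 9/20 (c = -(-3/(-5) + 3/(-2))/2 = -(-3*(-1/5) + 3*(-1/2))/2 = -(3/5 - 3/2)/2 = -1/2*(-9/10) = 9/20 ≈ 0.45000)
E(O) = 3*sqrt(5)/10 (E(O) = sqrt(9/20 + (O - O)) = sqrt(9/20 + 0) = sqrt(9/20) = 3*sqrt(5)/10)
E(D(-4))*(-1163) = (3*sqrt(5)/10)*(-1163) = -3489*sqrt(5)/10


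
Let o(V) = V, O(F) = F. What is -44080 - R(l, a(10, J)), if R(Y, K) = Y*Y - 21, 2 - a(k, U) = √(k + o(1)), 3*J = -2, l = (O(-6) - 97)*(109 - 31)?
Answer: -64589215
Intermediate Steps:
l = -8034 (l = (-6 - 97)*(109 - 31) = -103*78 = -8034)
J = -⅔ (J = (⅓)*(-2) = -⅔ ≈ -0.66667)
a(k, U) = 2 - √(1 + k) (a(k, U) = 2 - √(k + 1) = 2 - √(1 + k))
R(Y, K) = -21 + Y² (R(Y, K) = Y² - 21 = -21 + Y²)
-44080 - R(l, a(10, J)) = -44080 - (-21 + (-8034)²) = -44080 - (-21 + 64545156) = -44080 - 1*64545135 = -44080 - 64545135 = -64589215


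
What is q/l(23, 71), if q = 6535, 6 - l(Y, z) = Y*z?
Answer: -6535/1627 ≈ -4.0166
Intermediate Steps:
l(Y, z) = 6 - Y*z
q/l(23, 71) = 6535/(6 - 1*23*71) = 6535/(6 - 1633) = 6535/(-1627) = 6535*(-1/1627) = -6535/1627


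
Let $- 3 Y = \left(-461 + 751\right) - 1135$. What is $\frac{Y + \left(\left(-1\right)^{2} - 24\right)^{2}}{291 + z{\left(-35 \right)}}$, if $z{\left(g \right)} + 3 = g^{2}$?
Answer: $\frac{2432}{4539} \approx 0.5358$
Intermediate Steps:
$z{\left(g \right)} = -3 + g^{2}$
$Y = \frac{845}{3}$ ($Y = - \frac{\left(-461 + 751\right) - 1135}{3} = - \frac{290 - 1135}{3} = \left(- \frac{1}{3}\right) \left(-845\right) = \frac{845}{3} \approx 281.67$)
$\frac{Y + \left(\left(-1\right)^{2} - 24\right)^{2}}{291 + z{\left(-35 \right)}} = \frac{\frac{845}{3} + \left(\left(-1\right)^{2} - 24\right)^{2}}{291 - \left(3 - \left(-35\right)^{2}\right)} = \frac{\frac{845}{3} + \left(1 - 24\right)^{2}}{291 + \left(-3 + 1225\right)} = \frac{\frac{845}{3} + \left(-23\right)^{2}}{291 + 1222} = \frac{\frac{845}{3} + 529}{1513} = \frac{2432}{3} \cdot \frac{1}{1513} = \frac{2432}{4539}$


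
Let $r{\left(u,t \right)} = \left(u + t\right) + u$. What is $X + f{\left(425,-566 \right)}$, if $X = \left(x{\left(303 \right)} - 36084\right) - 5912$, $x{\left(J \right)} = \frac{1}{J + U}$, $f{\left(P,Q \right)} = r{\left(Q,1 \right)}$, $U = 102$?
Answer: $- \frac{17466434}{405} \approx -43127.0$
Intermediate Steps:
$r{\left(u,t \right)} = t + 2 u$ ($r{\left(u,t \right)} = \left(t + u\right) + u = t + 2 u$)
$f{\left(P,Q \right)} = 1 + 2 Q$
$x{\left(J \right)} = \frac{1}{102 + J}$ ($x{\left(J \right)} = \frac{1}{J + 102} = \frac{1}{102 + J}$)
$X = - \frac{17008379}{405}$ ($X = \left(\frac{1}{102 + 303} - 36084\right) - 5912 = \left(\frac{1}{405} - 36084\right) - 5912 = - \frac{14614019}{405} - 5912 = - \frac{17008379}{405} \approx -41996.0$)
$X + f{\left(425,-566 \right)} = - \frac{17008379}{405} + \left(1 + 2 \left(-566\right)\right) = - \frac{17008379}{405} + \left(1 - 1132\right) = - \frac{17008379}{405} - 1131 = - \frac{17466434}{405}$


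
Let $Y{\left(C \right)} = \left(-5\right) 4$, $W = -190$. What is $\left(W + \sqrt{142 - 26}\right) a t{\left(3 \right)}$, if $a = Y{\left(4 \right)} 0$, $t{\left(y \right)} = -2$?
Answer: $0$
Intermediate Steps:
$Y{\left(C \right)} = -20$
$a = 0$ ($a = \left(-20\right) 0 = 0$)
$\left(W + \sqrt{142 - 26}\right) a t{\left(3 \right)} = \left(-190 + \sqrt{142 - 26}\right) 0 \left(-2\right) = \left(-190 + \sqrt{116}\right) 0 = \left(-190 + 2 \sqrt{29}\right) 0 = 0$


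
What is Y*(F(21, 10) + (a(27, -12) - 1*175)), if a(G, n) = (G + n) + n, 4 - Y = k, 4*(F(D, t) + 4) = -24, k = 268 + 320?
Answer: 106288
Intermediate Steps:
k = 588
F(D, t) = -10 (F(D, t) = -4 + (1/4)*(-24) = -4 - 6 = -10)
Y = -584 (Y = 4 - 1*588 = 4 - 588 = -584)
a(G, n) = G + 2*n
Y*(F(21, 10) + (a(27, -12) - 1*175)) = -584*(-10 + ((27 + 2*(-12)) - 1*175)) = -584*(-10 + ((27 - 24) - 175)) = -584*(-10 + (3 - 175)) = -584*(-10 - 172) = -584*(-182) = 106288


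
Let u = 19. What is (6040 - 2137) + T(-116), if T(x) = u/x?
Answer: 452729/116 ≈ 3902.8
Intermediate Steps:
T(x) = 19/x
(6040 - 2137) + T(-116) = (6040 - 2137) + 19/(-116) = 3903 + 19*(-1/116) = 3903 - 19/116 = 452729/116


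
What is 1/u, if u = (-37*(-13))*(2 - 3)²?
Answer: 1/481 ≈ 0.0020790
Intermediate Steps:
u = 481 (u = 481*(-1)² = 481*1 = 481)
1/u = 1/481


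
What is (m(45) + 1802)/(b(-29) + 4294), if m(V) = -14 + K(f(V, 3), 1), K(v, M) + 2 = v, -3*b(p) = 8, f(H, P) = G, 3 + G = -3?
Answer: 2670/6437 ≈ 0.41479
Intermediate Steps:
G = -6 (G = -3 - 3 = -6)
f(H, P) = -6
b(p) = -8/3 (b(p) = -1/3*8 = -8/3)
K(v, M) = -2 + v
m(V) = -22 (m(V) = -14 + (-2 - 6) = -14 - 8 = -22)
(m(45) + 1802)/(b(-29) + 4294) = (-22 + 1802)/(-8/3 + 4294) = 1780/(12874/3) = 1780*(3/12874) = 2670/6437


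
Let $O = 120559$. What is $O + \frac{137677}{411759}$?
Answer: $\frac{49641390958}{411759} \approx 1.2056 \cdot 10^{5}$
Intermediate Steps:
$O + \frac{137677}{411759} = 120559 + \frac{137677}{411759} = \frac{49641390958}{411759}$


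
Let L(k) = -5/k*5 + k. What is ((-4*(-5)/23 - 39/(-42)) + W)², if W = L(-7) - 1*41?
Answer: 3845521/2116 ≈ 1817.4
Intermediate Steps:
L(k) = k - 25/k (L(k) = -25/k + k = k - 25/k)
W = -311/7 (W = (-7 - 25/(-7)) - 1*41 = (-7 - 25*(-⅐)) - 41 = (-7 + 25/7) - 41 = -24/7 - 41 = -311/7 ≈ -44.429)
((-4*(-5)/23 - 39/(-42)) + W)² = ((-4*(-5)/23 - 39/(-42)) - 311/7)² = ((20*(1/23) - 39*(-1/42)) - 311/7)² = ((20/23 + 13/14) - 311/7)² = (579/322 - 311/7)² = (-1961/46)² = 3845521/2116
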